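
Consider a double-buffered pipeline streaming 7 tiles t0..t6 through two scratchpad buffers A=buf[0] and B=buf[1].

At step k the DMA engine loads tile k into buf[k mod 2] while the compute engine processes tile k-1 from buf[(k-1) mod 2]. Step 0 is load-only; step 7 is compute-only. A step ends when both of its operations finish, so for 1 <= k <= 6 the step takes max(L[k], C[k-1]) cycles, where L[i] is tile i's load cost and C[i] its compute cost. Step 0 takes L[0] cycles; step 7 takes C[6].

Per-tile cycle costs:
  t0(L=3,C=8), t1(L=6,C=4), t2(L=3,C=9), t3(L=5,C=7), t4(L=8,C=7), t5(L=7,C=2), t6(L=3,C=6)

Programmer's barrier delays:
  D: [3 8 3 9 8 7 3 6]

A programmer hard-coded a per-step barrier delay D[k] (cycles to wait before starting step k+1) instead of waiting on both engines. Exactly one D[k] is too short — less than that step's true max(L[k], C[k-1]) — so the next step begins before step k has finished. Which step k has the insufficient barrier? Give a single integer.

hazard at step 2

step 0: need L[0]=3 = 3; D[0]=3 ok
step 1: need max(L[1]=6,C[0]=8) = 8; D[1]=8 ok
step 2: need max(L[2]=3,C[1]=4) = 4; D[2]=3 SHORT
step 3: need max(L[3]=5,C[2]=9) = 9; D[3]=9 ok
step 4: need max(L[4]=8,C[3]=7) = 8; D[4]=8 ok
step 5: need max(L[5]=7,C[4]=7) = 7; D[5]=7 ok
step 6: need max(L[6]=3,C[5]=2) = 3; D[6]=3 ok
step 7: need C[6]=6 = 6; D[7]=6 ok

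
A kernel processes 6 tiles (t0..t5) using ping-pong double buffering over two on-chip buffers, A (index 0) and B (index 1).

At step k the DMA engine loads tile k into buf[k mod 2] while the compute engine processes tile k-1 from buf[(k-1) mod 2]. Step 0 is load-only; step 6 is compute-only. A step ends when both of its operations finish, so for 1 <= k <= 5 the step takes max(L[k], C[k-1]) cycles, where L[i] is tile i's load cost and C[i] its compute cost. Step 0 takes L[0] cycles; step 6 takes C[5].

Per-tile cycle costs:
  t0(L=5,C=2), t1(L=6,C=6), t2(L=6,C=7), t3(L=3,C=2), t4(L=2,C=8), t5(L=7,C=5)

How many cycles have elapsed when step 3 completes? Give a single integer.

k=0 load=t0/5c comp=- wait=5 total=5
k=1 load=t1/6c comp=t0/2c wait=6 total=11
k=2 load=t2/6c comp=t1/6c wait=6 total=17
k=3 load=t3/3c comp=t2/7c wait=7 total=24
k=4 load=t4/2c comp=t3/2c wait=2 total=26
k=5 load=t5/7c comp=t4/8c wait=8 total=34
k=6 load=- comp=t5/5c wait=5 total=39

end_cycle[3] = 24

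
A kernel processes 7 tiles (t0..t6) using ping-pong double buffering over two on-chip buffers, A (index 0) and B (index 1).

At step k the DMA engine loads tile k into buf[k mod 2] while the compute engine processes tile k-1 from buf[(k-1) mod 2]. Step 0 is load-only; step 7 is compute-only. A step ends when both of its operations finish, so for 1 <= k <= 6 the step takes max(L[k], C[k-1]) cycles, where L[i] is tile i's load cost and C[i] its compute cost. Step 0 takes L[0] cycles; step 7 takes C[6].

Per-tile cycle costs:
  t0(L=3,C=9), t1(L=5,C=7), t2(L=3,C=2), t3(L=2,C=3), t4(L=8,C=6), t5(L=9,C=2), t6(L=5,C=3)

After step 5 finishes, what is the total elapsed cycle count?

step 0: L[0]=3 → dur=3, Σ=3 | A=load:t0 B=idle [load-only]
step 1: L[1]=5 C[0]=9 → dur=9, Σ=12 | A=compute:t0 B=load:t1 [compute-bound]
step 2: L[2]=3 C[1]=7 → dur=7, Σ=19 | A=load:t2 B=compute:t1 [compute-bound]
step 3: L[3]=2 C[2]=2 → dur=2, Σ=21 | A=compute:t2 B=load:t3 [tied]
step 4: L[4]=8 C[3]=3 → dur=8, Σ=29 | A=load:t4 B=compute:t3 [load-bound]
step 5: L[5]=9 C[4]=6 → dur=9, Σ=38 | A=compute:t4 B=load:t5 [load-bound]
step 6: L[6]=5 C[5]=2 → dur=5, Σ=43 | A=load:t6 B=compute:t5 [load-bound]
step 7: C[6]=3 → dur=3, Σ=46 | A=compute:t6 B=idle [compute-only]

end_cycle[5] = 38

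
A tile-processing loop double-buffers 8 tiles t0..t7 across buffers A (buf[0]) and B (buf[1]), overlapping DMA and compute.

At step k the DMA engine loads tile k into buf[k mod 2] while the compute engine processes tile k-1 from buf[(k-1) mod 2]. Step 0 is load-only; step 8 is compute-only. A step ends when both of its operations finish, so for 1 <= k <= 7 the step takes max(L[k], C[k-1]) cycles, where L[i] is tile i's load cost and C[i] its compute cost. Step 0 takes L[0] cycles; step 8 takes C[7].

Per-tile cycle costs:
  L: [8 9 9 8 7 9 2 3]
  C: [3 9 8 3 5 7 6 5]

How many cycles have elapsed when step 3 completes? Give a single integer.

end_cycle[3] = 34

k=0 load=t0/8c comp=- wait=8 total=8
k=1 load=t1/9c comp=t0/3c wait=9 total=17
k=2 load=t2/9c comp=t1/9c wait=9 total=26
k=3 load=t3/8c comp=t2/8c wait=8 total=34
k=4 load=t4/7c comp=t3/3c wait=7 total=41
k=5 load=t5/9c comp=t4/5c wait=9 total=50
k=6 load=t6/2c comp=t5/7c wait=7 total=57
k=7 load=t7/3c comp=t6/6c wait=6 total=63
k=8 load=- comp=t7/5c wait=5 total=68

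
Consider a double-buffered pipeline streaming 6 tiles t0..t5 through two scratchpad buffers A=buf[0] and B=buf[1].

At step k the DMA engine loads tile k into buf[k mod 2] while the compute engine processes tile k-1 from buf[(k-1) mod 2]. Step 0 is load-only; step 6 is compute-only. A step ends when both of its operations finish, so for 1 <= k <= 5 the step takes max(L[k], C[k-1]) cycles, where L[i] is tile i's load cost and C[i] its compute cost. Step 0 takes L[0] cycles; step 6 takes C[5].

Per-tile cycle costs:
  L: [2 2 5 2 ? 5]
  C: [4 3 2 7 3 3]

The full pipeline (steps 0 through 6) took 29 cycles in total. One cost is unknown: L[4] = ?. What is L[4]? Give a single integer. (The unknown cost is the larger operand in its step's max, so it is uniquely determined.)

L[4] = 8

step 0 → dur = L[0]=2 = 2
step 1 → dur = max(L[1]=2, C[0]=4) = 4
step 2 → dur = max(L[2]=5, C[1]=3) = 5
step 3 → dur = max(L[3]=2, C[2]=2) = 2
step 4 → dur = max(L[4]=?, C[3]=7) = L[4]  (unknown; binding)
step 5 → dur = max(L[5]=5, C[4]=3) = 5
step 6 → dur = C[5]=3 = 3
sum of known step durations = 21
dur[4] = total - known = 29 - 21 = 8
L[4] is the binding max in step 4, so L[4] = dur[4] = 8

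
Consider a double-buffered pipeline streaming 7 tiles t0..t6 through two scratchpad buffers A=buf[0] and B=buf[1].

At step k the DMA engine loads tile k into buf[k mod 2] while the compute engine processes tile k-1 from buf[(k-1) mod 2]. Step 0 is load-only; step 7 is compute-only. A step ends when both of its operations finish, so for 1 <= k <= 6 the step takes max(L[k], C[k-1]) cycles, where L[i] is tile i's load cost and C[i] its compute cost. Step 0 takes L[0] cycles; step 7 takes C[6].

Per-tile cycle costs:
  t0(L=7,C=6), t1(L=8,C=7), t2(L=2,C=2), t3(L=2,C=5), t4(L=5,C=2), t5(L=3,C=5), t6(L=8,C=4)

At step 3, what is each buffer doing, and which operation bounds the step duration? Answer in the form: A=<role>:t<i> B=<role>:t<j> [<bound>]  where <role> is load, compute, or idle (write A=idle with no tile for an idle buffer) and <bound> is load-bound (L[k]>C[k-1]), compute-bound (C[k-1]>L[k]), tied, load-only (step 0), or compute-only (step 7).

[0] DMA t0→A (7c) ∥ CU idle ⇒ 7c, clock 7
[1] DMA t1→B (8c) ∥ CU A:t0 (6c) ⇒ 8c, clock 15
[2] DMA t2→A (2c) ∥ CU B:t1 (7c) ⇒ 7c, clock 22
[3] DMA t3→B (2c) ∥ CU A:t2 (2c) ⇒ 2c, clock 24
[4] DMA t4→A (5c) ∥ CU B:t3 (5c) ⇒ 5c, clock 29
[5] DMA t5→B (3c) ∥ CU A:t4 (2c) ⇒ 3c, clock 32
[6] DMA t6→A (8c) ∥ CU B:t5 (5c) ⇒ 8c, clock 40
[7] DMA idle ∥ CU A:t6 (4c) ⇒ 4c, clock 44

step 3: A=compute:t2 B=load:t3 [tied]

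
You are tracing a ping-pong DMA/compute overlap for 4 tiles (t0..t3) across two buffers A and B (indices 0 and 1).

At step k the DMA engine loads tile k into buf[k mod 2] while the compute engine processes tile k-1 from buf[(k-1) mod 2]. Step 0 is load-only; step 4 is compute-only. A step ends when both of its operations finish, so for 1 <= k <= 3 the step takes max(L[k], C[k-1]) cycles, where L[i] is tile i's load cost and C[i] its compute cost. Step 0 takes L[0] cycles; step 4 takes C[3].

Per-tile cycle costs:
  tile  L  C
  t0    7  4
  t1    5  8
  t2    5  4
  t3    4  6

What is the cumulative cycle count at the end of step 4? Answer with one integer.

k=0 load=t0/7c comp=- wait=7 total=7
k=1 load=t1/5c comp=t0/4c wait=5 total=12
k=2 load=t2/5c comp=t1/8c wait=8 total=20
k=3 load=t3/4c comp=t2/4c wait=4 total=24
k=4 load=- comp=t3/6c wait=6 total=30

end_cycle[4] = 30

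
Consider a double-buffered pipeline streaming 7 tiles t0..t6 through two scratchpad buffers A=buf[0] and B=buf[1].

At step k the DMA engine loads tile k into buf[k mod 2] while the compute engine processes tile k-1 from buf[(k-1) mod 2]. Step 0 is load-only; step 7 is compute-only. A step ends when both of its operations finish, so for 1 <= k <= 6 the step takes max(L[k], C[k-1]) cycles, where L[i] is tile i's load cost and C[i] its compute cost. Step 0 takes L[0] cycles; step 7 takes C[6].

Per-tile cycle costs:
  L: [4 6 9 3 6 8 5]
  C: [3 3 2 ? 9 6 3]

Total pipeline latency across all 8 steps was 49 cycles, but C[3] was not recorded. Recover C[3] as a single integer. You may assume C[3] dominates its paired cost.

C[3] = 9

step 0 | dur = L[0]=4 = 4
step 1 | dur = max(L[1]=6, C[0]=3) = 6
step 2 | dur = max(L[2]=9, C[1]=3) = 9
step 3 | dur = max(L[3]=3, C[2]=2) = 3
step 4 | dur = max(L[4]=6, C[3]=?) = C[3]  (unknown; binding)
step 5 | dur = max(L[5]=8, C[4]=9) = 9
step 6 | dur = max(L[6]=5, C[5]=6) = 6
step 7 | dur = C[6]=3 = 3
sum of known step durations = 40
dur[4] = total - known = 49 - 40 = 9
C[3] is the binding max in step 4, so C[3] = dur[4] = 9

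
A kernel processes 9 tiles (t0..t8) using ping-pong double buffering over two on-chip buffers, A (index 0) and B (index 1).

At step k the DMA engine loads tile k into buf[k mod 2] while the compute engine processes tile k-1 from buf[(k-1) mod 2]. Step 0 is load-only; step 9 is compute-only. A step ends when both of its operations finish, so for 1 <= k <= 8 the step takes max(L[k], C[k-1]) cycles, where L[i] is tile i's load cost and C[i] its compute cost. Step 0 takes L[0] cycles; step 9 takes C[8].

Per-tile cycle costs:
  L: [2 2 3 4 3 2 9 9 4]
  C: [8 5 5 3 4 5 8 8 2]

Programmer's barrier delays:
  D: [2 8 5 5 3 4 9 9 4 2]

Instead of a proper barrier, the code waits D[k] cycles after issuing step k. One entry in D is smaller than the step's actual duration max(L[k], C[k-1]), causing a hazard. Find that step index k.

hazard at step 8

step 0: need L[0]=2 = 2; D[0]=2 ok
step 1: need max(L[1]=2,C[0]=8) = 8; D[1]=8 ok
step 2: need max(L[2]=3,C[1]=5) = 5; D[2]=5 ok
step 3: need max(L[3]=4,C[2]=5) = 5; D[3]=5 ok
step 4: need max(L[4]=3,C[3]=3) = 3; D[4]=3 ok
step 5: need max(L[5]=2,C[4]=4) = 4; D[5]=4 ok
step 6: need max(L[6]=9,C[5]=5) = 9; D[6]=9 ok
step 7: need max(L[7]=9,C[6]=8) = 9; D[7]=9 ok
step 8: need max(L[8]=4,C[7]=8) = 8; D[8]=4 SHORT
step 9: need C[8]=2 = 2; D[9]=2 ok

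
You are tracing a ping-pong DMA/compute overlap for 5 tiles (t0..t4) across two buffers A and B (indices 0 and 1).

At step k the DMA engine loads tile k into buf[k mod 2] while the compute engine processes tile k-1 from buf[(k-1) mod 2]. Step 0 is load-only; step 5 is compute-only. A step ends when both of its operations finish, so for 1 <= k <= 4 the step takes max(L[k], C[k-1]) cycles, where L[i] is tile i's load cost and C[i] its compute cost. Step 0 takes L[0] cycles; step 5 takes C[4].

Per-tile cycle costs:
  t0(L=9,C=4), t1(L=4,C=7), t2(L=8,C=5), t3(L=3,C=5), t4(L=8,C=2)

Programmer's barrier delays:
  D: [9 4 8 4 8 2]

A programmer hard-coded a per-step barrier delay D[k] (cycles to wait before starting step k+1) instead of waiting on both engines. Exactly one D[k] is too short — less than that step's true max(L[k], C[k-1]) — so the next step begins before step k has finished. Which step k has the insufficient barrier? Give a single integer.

k=0 barrier L[0]=9→9c, D[0]=9 ok
k=1 barrier max(L[1]=4,C[0]=4)→4c, D[1]=4 ok
k=2 barrier max(L[2]=8,C[1]=7)→8c, D[2]=8 ok
k=3 barrier max(L[3]=3,C[2]=5)→5c, D[3]=4 SHORT
k=4 barrier max(L[4]=8,C[3]=5)→8c, D[4]=8 ok
k=5 barrier C[4]=2→2c, D[5]=2 ok

hazard at step 3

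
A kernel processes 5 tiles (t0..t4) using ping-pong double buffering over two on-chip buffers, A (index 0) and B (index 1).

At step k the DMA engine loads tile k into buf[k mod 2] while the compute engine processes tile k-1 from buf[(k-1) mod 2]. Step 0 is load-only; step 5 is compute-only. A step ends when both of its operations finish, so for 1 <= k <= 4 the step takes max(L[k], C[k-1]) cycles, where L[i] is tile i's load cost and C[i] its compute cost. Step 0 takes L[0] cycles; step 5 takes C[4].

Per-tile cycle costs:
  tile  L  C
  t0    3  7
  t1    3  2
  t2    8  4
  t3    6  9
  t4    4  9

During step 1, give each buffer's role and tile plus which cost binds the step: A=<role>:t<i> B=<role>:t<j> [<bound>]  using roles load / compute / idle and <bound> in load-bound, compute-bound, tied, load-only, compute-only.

  0. 3=3c; end=3; A:t0 B:-
  1. max(3,7)=7c; end=10; A:t0 B:t1
  2. max(8,2)=8c; end=18; A:t2 B:t1
  3. max(6,4)=6c; end=24; A:t2 B:t3
  4. max(4,9)=9c; end=33; A:t4 B:t3
  5. 9=9c; end=42; A:t4 B:t3

step 1: A=compute:t0 B=load:t1 [compute-bound]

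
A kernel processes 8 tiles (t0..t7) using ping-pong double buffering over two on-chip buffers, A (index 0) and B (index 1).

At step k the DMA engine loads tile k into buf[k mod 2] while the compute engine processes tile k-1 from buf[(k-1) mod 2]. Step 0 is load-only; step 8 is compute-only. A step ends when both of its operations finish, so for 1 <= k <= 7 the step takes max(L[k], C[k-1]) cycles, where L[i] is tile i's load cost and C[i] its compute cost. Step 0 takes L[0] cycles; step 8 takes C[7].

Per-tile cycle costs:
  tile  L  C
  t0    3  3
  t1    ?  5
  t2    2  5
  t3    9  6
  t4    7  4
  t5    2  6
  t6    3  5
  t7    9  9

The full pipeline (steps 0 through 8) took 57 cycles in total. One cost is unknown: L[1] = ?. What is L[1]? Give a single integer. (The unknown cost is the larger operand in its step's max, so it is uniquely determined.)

step 0 | dur = L[0]=3 = 3
step 1 | dur = max(L[1]=?, C[0]=3) = L[1]  (unknown; binding)
step 2 | dur = max(L[2]=2, C[1]=5) = 5
step 3 | dur = max(L[3]=9, C[2]=5) = 9
step 4 | dur = max(L[4]=7, C[3]=6) = 7
step 5 | dur = max(L[5]=2, C[4]=4) = 4
step 6 | dur = max(L[6]=3, C[5]=6) = 6
step 7 | dur = max(L[7]=9, C[6]=5) = 9
step 8 | dur = C[7]=9 = 9
sum of known step durations = 52
dur[1] = total - known = 57 - 52 = 5
L[1] is the binding max in step 1, so L[1] = dur[1] = 5

L[1] = 5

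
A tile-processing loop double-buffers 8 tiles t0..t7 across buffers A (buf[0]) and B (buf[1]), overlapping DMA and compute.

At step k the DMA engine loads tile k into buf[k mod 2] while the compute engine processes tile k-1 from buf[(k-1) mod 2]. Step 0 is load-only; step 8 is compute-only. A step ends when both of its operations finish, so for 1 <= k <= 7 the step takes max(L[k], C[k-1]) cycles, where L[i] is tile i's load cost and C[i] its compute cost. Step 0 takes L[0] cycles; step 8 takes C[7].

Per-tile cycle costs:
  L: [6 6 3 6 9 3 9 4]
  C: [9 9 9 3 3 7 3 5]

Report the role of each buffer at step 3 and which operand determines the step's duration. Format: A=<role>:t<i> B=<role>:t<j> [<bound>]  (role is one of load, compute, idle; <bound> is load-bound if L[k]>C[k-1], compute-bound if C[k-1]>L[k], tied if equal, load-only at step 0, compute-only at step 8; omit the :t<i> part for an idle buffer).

k=0 load=t0/6c comp=- wait=6 total=6
k=1 load=t1/6c comp=t0/9c wait=9 total=15
k=2 load=t2/3c comp=t1/9c wait=9 total=24
k=3 load=t3/6c comp=t2/9c wait=9 total=33
k=4 load=t4/9c comp=t3/3c wait=9 total=42
k=5 load=t5/3c comp=t4/3c wait=3 total=45
k=6 load=t6/9c comp=t5/7c wait=9 total=54
k=7 load=t7/4c comp=t6/3c wait=4 total=58
k=8 load=- comp=t7/5c wait=5 total=63

step 3: A=compute:t2 B=load:t3 [compute-bound]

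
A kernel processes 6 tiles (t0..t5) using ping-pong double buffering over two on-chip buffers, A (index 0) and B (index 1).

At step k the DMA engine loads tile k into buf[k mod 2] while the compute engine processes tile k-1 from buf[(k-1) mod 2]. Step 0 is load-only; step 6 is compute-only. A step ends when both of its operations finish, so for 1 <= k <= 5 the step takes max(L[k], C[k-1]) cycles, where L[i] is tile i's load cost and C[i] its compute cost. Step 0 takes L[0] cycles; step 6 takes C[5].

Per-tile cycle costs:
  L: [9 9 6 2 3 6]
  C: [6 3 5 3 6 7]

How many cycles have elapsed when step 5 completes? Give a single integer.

  0. 9=9c; end=9; A:t0 B:-
  1. max(9,6)=9c; end=18; A:t0 B:t1
  2. max(6,3)=6c; end=24; A:t2 B:t1
  3. max(2,5)=5c; end=29; A:t2 B:t3
  4. max(3,3)=3c; end=32; A:t4 B:t3
  5. max(6,6)=6c; end=38; A:t4 B:t5
  6. 7=7c; end=45; A:t4 B:t5

end_cycle[5] = 38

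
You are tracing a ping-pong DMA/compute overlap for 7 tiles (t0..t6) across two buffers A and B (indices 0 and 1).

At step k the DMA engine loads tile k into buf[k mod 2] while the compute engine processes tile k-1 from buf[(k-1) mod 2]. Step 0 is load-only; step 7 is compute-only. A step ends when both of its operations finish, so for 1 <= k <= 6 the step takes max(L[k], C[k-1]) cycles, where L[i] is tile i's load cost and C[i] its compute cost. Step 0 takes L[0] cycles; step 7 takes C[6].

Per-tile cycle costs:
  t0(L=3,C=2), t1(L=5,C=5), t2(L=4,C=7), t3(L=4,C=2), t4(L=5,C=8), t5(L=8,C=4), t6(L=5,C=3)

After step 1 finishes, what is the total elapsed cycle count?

end_cycle[1] = 8

step 0: L[0]=3 → dur=3, Σ=3 | A=load:t0 B=idle [load-only]
step 1: L[1]=5 C[0]=2 → dur=5, Σ=8 | A=compute:t0 B=load:t1 [load-bound]
step 2: L[2]=4 C[1]=5 → dur=5, Σ=13 | A=load:t2 B=compute:t1 [compute-bound]
step 3: L[3]=4 C[2]=7 → dur=7, Σ=20 | A=compute:t2 B=load:t3 [compute-bound]
step 4: L[4]=5 C[3]=2 → dur=5, Σ=25 | A=load:t4 B=compute:t3 [load-bound]
step 5: L[5]=8 C[4]=8 → dur=8, Σ=33 | A=compute:t4 B=load:t5 [tied]
step 6: L[6]=5 C[5]=4 → dur=5, Σ=38 | A=load:t6 B=compute:t5 [load-bound]
step 7: C[6]=3 → dur=3, Σ=41 | A=compute:t6 B=idle [compute-only]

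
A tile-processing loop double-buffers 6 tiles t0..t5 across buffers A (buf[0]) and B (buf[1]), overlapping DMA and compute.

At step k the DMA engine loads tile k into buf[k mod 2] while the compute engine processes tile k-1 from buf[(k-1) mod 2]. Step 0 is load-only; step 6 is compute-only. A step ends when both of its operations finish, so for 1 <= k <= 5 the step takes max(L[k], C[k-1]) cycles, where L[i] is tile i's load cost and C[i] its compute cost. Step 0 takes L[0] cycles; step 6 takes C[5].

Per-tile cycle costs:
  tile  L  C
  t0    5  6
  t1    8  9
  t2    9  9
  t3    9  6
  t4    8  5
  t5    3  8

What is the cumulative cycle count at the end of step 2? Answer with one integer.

end_cycle[2] = 22

  0. 5=5c; end=5; A:t0 B:-
  1. max(8,6)=8c; end=13; A:t0 B:t1
  2. max(9,9)=9c; end=22; A:t2 B:t1
  3. max(9,9)=9c; end=31; A:t2 B:t3
  4. max(8,6)=8c; end=39; A:t4 B:t3
  5. max(3,5)=5c; end=44; A:t4 B:t5
  6. 8=8c; end=52; A:t4 B:t5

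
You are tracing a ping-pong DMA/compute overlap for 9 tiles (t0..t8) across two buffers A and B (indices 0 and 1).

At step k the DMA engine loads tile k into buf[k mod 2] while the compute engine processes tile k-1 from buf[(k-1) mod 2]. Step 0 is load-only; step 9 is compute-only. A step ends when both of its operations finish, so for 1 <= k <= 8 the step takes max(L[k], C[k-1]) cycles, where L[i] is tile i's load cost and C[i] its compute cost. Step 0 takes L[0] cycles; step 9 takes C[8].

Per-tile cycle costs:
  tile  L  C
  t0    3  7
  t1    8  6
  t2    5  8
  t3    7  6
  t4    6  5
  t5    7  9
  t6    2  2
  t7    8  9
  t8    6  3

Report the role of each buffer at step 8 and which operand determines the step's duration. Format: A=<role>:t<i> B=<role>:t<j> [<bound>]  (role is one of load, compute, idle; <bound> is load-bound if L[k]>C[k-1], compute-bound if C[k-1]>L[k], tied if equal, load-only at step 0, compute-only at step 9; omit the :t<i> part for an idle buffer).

k=0 load=t0/3c comp=- wait=3 total=3
k=1 load=t1/8c comp=t0/7c wait=8 total=11
k=2 load=t2/5c comp=t1/6c wait=6 total=17
k=3 load=t3/7c comp=t2/8c wait=8 total=25
k=4 load=t4/6c comp=t3/6c wait=6 total=31
k=5 load=t5/7c comp=t4/5c wait=7 total=38
k=6 load=t6/2c comp=t5/9c wait=9 total=47
k=7 load=t7/8c comp=t6/2c wait=8 total=55
k=8 load=t8/6c comp=t7/9c wait=9 total=64
k=9 load=- comp=t8/3c wait=3 total=67

step 8: A=load:t8 B=compute:t7 [compute-bound]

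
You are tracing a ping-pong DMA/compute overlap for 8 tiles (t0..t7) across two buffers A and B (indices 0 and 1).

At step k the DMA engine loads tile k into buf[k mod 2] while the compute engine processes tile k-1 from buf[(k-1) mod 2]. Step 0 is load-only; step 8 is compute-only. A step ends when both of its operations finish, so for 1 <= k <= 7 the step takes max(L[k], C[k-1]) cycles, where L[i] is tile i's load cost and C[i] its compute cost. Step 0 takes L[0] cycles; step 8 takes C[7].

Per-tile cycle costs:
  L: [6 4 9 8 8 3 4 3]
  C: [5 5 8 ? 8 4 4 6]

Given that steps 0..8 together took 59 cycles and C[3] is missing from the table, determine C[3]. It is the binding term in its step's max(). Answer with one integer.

step 0 = dur = L[0]=6 = 6
step 1 = dur = max(L[1]=4, C[0]=5) = 5
step 2 = dur = max(L[2]=9, C[1]=5) = 9
step 3 = dur = max(L[3]=8, C[2]=8) = 8
step 4 = dur = max(L[4]=8, C[3]=?) = C[3]  (unknown; binding)
step 5 = dur = max(L[5]=3, C[4]=8) = 8
step 6 = dur = max(L[6]=4, C[5]=4) = 4
step 7 = dur = max(L[7]=3, C[6]=4) = 4
step 8 = dur = C[7]=6 = 6
sum of known step durations = 50
dur[4] = total - known = 59 - 50 = 9
C[3] is the binding max in step 4, so C[3] = dur[4] = 9

C[3] = 9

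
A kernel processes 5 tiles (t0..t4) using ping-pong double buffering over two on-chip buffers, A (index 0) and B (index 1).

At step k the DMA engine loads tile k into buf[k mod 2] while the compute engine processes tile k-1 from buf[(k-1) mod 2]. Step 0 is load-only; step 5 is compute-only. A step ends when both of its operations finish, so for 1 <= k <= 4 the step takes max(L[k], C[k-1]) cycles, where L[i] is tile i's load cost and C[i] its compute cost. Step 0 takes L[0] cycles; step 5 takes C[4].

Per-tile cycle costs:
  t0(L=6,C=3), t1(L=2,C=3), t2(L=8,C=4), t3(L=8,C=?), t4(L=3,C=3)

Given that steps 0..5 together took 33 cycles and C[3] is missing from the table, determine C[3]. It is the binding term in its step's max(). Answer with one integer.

C[3] = 5

step 0 → dur = L[0]=6 = 6
step 1 → dur = max(L[1]=2, C[0]=3) = 3
step 2 → dur = max(L[2]=8, C[1]=3) = 8
step 3 → dur = max(L[3]=8, C[2]=4) = 8
step 4 → dur = max(L[4]=3, C[3]=?) = C[3]  (unknown; binding)
step 5 → dur = C[4]=3 = 3
sum of known step durations = 28
dur[4] = total - known = 33 - 28 = 5
C[3] is the binding max in step 4, so C[3] = dur[4] = 5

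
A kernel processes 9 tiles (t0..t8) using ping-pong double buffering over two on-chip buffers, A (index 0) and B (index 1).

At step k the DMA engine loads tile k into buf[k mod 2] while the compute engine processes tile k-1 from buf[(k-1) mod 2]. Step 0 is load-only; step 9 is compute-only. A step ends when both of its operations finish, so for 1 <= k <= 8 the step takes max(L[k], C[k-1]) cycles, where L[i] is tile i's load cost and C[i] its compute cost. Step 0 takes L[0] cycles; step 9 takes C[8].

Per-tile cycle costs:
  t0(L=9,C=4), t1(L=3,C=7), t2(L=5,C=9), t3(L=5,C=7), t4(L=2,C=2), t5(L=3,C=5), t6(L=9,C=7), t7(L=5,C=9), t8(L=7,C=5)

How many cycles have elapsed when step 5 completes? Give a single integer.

  0. 9=9c; end=9; A:t0 B:-
  1. max(3,4)=4c; end=13; A:t0 B:t1
  2. max(5,7)=7c; end=20; A:t2 B:t1
  3. max(5,9)=9c; end=29; A:t2 B:t3
  4. max(2,7)=7c; end=36; A:t4 B:t3
  5. max(3,2)=3c; end=39; A:t4 B:t5
  6. max(9,5)=9c; end=48; A:t6 B:t5
  7. max(5,7)=7c; end=55; A:t6 B:t7
  8. max(7,9)=9c; end=64; A:t8 B:t7
  9. 5=5c; end=69; A:t8 B:t7

end_cycle[5] = 39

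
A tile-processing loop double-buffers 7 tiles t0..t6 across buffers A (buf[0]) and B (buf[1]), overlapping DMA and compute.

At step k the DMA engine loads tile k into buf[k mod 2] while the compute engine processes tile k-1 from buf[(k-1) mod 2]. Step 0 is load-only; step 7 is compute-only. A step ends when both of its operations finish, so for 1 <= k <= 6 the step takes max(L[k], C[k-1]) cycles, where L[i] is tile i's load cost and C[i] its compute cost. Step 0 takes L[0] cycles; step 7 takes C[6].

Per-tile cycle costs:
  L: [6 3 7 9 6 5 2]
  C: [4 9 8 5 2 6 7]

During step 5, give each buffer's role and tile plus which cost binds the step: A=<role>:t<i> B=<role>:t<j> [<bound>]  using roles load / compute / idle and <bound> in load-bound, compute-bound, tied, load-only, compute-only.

step 0: L[0]=6 → dur=6, Σ=6 | A=load:t0 B=idle [load-only]
step 1: L[1]=3 C[0]=4 → dur=4, Σ=10 | A=compute:t0 B=load:t1 [compute-bound]
step 2: L[2]=7 C[1]=9 → dur=9, Σ=19 | A=load:t2 B=compute:t1 [compute-bound]
step 3: L[3]=9 C[2]=8 → dur=9, Σ=28 | A=compute:t2 B=load:t3 [load-bound]
step 4: L[4]=6 C[3]=5 → dur=6, Σ=34 | A=load:t4 B=compute:t3 [load-bound]
step 5: L[5]=5 C[4]=2 → dur=5, Σ=39 | A=compute:t4 B=load:t5 [load-bound]
step 6: L[6]=2 C[5]=6 → dur=6, Σ=45 | A=load:t6 B=compute:t5 [compute-bound]
step 7: C[6]=7 → dur=7, Σ=52 | A=compute:t6 B=idle [compute-only]

step 5: A=compute:t4 B=load:t5 [load-bound]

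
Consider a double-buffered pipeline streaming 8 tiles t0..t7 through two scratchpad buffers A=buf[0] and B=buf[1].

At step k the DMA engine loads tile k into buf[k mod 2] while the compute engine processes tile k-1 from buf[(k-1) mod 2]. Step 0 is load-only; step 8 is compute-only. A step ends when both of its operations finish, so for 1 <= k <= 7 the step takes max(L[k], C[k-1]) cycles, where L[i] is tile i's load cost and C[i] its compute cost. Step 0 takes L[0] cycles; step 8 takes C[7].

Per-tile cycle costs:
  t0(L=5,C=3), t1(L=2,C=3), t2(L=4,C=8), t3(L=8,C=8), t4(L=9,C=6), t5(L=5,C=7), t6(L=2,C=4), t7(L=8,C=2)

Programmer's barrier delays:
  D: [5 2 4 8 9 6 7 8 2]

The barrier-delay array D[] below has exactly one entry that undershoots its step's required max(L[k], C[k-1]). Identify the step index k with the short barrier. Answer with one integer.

hazard at step 1

k=0 barrier L[0]=5→5c, D[0]=5 ok
k=1 barrier max(L[1]=2,C[0]=3)→3c, D[1]=2 SHORT
k=2 barrier max(L[2]=4,C[1]=3)→4c, D[2]=4 ok
k=3 barrier max(L[3]=8,C[2]=8)→8c, D[3]=8 ok
k=4 barrier max(L[4]=9,C[3]=8)→9c, D[4]=9 ok
k=5 barrier max(L[5]=5,C[4]=6)→6c, D[5]=6 ok
k=6 barrier max(L[6]=2,C[5]=7)→7c, D[6]=7 ok
k=7 barrier max(L[7]=8,C[6]=4)→8c, D[7]=8 ok
k=8 barrier C[7]=2→2c, D[8]=2 ok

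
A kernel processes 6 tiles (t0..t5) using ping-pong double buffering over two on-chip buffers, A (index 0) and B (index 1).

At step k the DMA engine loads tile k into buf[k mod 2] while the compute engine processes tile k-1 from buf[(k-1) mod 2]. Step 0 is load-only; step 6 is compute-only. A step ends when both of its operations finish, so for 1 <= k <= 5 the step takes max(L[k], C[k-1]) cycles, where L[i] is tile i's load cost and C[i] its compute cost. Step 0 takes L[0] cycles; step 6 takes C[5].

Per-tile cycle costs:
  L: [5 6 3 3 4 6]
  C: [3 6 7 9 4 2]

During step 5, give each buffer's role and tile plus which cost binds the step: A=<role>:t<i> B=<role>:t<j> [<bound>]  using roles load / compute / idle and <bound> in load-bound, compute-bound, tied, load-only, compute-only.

step 5: A=compute:t4 B=load:t5 [load-bound]

k=0 load=t0/5c comp=- wait=5 total=5
k=1 load=t1/6c comp=t0/3c wait=6 total=11
k=2 load=t2/3c comp=t1/6c wait=6 total=17
k=3 load=t3/3c comp=t2/7c wait=7 total=24
k=4 load=t4/4c comp=t3/9c wait=9 total=33
k=5 load=t5/6c comp=t4/4c wait=6 total=39
k=6 load=- comp=t5/2c wait=2 total=41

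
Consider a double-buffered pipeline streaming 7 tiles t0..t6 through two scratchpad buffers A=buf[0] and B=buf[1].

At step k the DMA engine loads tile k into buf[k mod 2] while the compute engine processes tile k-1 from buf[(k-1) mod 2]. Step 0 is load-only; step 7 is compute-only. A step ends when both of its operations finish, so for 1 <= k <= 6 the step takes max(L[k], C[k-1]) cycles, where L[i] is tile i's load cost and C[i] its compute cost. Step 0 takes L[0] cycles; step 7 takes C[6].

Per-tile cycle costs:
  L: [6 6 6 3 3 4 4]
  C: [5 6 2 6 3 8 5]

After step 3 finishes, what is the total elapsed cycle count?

end_cycle[3] = 21

[0] DMA t0→A (6c) ∥ CU idle ⇒ 6c, clock 6
[1] DMA t1→B (6c) ∥ CU A:t0 (5c) ⇒ 6c, clock 12
[2] DMA t2→A (6c) ∥ CU B:t1 (6c) ⇒ 6c, clock 18
[3] DMA t3→B (3c) ∥ CU A:t2 (2c) ⇒ 3c, clock 21
[4] DMA t4→A (3c) ∥ CU B:t3 (6c) ⇒ 6c, clock 27
[5] DMA t5→B (4c) ∥ CU A:t4 (3c) ⇒ 4c, clock 31
[6] DMA t6→A (4c) ∥ CU B:t5 (8c) ⇒ 8c, clock 39
[7] DMA idle ∥ CU A:t6 (5c) ⇒ 5c, clock 44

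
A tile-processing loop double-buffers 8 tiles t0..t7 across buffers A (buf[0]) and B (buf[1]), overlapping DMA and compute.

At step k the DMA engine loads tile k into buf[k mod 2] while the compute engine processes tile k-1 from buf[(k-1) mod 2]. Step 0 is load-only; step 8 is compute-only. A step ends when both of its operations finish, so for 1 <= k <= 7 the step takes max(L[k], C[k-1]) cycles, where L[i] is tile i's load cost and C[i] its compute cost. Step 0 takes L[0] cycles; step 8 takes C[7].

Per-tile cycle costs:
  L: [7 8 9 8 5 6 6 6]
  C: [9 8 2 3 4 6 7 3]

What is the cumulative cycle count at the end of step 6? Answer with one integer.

  0. 7=7c; end=7; A:t0 B:-
  1. max(8,9)=9c; end=16; A:t0 B:t1
  2. max(9,8)=9c; end=25; A:t2 B:t1
  3. max(8,2)=8c; end=33; A:t2 B:t3
  4. max(5,3)=5c; end=38; A:t4 B:t3
  5. max(6,4)=6c; end=44; A:t4 B:t5
  6. max(6,6)=6c; end=50; A:t6 B:t5
  7. max(6,7)=7c; end=57; A:t6 B:t7
  8. 3=3c; end=60; A:t6 B:t7

end_cycle[6] = 50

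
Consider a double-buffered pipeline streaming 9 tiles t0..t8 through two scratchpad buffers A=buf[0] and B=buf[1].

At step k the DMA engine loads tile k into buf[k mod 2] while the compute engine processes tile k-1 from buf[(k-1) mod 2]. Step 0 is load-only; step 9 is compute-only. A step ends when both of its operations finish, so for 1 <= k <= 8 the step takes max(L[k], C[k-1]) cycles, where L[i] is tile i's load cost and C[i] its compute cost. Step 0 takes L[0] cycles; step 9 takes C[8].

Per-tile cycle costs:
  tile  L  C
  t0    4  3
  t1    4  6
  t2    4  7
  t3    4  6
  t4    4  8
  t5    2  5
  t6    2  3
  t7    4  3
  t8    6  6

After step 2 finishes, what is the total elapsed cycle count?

k=0 load=t0/4c comp=- wait=4 total=4
k=1 load=t1/4c comp=t0/3c wait=4 total=8
k=2 load=t2/4c comp=t1/6c wait=6 total=14
k=3 load=t3/4c comp=t2/7c wait=7 total=21
k=4 load=t4/4c comp=t3/6c wait=6 total=27
k=5 load=t5/2c comp=t4/8c wait=8 total=35
k=6 load=t6/2c comp=t5/5c wait=5 total=40
k=7 load=t7/4c comp=t6/3c wait=4 total=44
k=8 load=t8/6c comp=t7/3c wait=6 total=50
k=9 load=- comp=t8/6c wait=6 total=56

end_cycle[2] = 14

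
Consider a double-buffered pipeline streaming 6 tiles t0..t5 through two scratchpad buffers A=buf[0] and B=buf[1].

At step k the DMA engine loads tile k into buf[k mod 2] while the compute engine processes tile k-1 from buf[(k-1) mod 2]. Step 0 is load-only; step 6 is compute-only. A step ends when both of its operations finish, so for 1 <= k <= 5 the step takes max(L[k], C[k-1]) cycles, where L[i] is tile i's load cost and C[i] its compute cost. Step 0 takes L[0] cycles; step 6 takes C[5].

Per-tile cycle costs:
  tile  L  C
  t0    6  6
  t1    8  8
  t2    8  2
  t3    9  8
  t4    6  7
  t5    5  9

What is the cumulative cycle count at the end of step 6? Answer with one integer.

  0. 6=6c; end=6; A:t0 B:-
  1. max(8,6)=8c; end=14; A:t0 B:t1
  2. max(8,8)=8c; end=22; A:t2 B:t1
  3. max(9,2)=9c; end=31; A:t2 B:t3
  4. max(6,8)=8c; end=39; A:t4 B:t3
  5. max(5,7)=7c; end=46; A:t4 B:t5
  6. 9=9c; end=55; A:t4 B:t5

end_cycle[6] = 55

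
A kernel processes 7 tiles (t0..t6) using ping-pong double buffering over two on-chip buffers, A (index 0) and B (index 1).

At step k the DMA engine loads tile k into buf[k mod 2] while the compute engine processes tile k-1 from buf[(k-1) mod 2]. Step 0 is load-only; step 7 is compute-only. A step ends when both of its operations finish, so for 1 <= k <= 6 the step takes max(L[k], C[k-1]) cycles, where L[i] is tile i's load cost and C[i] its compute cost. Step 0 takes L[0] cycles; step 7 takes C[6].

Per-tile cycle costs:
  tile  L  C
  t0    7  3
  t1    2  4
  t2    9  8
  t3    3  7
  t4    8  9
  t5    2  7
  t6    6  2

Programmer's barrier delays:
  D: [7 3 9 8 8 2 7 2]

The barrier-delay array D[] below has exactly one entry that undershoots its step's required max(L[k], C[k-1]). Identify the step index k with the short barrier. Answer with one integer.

hazard at step 5

k=0 barrier L[0]=7→7c, D[0]=7 ok
k=1 barrier max(L[1]=2,C[0]=3)→3c, D[1]=3 ok
k=2 barrier max(L[2]=9,C[1]=4)→9c, D[2]=9 ok
k=3 barrier max(L[3]=3,C[2]=8)→8c, D[3]=8 ok
k=4 barrier max(L[4]=8,C[3]=7)→8c, D[4]=8 ok
k=5 barrier max(L[5]=2,C[4]=9)→9c, D[5]=2 SHORT
k=6 barrier max(L[6]=6,C[5]=7)→7c, D[6]=7 ok
k=7 barrier C[6]=2→2c, D[7]=2 ok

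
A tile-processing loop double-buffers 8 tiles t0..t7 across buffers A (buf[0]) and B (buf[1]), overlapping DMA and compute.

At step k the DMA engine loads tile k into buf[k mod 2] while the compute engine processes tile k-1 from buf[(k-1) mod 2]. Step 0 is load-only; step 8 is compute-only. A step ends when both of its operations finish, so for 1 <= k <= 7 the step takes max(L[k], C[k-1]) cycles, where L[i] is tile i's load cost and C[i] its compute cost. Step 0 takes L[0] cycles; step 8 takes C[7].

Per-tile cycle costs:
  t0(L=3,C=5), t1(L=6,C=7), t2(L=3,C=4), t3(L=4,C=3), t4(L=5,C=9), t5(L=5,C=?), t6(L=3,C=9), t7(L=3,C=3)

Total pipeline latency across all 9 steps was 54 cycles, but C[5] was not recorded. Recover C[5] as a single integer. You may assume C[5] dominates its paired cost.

C[5] = 8

step 0 | dur = L[0]=3 = 3
step 1 | dur = max(L[1]=6, C[0]=5) = 6
step 2 | dur = max(L[2]=3, C[1]=7) = 7
step 3 | dur = max(L[3]=4, C[2]=4) = 4
step 4 | dur = max(L[4]=5, C[3]=3) = 5
step 5 | dur = max(L[5]=5, C[4]=9) = 9
step 6 | dur = max(L[6]=3, C[5]=?) = C[5]  (unknown; binding)
step 7 | dur = max(L[7]=3, C[6]=9) = 9
step 8 | dur = C[7]=3 = 3
sum of known step durations = 46
dur[6] = total - known = 54 - 46 = 8
C[5] is the binding max in step 6, so C[5] = dur[6] = 8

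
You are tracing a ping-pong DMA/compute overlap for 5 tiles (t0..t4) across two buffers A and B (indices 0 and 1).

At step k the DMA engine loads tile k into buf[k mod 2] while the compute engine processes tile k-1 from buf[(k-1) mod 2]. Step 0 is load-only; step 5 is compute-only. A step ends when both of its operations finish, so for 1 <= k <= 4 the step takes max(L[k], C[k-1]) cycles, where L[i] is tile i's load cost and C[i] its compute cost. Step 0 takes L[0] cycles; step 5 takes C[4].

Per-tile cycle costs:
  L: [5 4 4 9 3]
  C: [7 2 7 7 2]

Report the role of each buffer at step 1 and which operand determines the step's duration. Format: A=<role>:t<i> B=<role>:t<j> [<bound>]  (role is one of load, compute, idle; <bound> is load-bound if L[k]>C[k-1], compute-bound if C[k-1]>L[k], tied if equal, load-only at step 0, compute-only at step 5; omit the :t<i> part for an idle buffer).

step 0: L[0]=5 → dur=5, Σ=5 | A=load:t0 B=idle [load-only]
step 1: L[1]=4 C[0]=7 → dur=7, Σ=12 | A=compute:t0 B=load:t1 [compute-bound]
step 2: L[2]=4 C[1]=2 → dur=4, Σ=16 | A=load:t2 B=compute:t1 [load-bound]
step 3: L[3]=9 C[2]=7 → dur=9, Σ=25 | A=compute:t2 B=load:t3 [load-bound]
step 4: L[4]=3 C[3]=7 → dur=7, Σ=32 | A=load:t4 B=compute:t3 [compute-bound]
step 5: C[4]=2 → dur=2, Σ=34 | A=compute:t4 B=idle [compute-only]

step 1: A=compute:t0 B=load:t1 [compute-bound]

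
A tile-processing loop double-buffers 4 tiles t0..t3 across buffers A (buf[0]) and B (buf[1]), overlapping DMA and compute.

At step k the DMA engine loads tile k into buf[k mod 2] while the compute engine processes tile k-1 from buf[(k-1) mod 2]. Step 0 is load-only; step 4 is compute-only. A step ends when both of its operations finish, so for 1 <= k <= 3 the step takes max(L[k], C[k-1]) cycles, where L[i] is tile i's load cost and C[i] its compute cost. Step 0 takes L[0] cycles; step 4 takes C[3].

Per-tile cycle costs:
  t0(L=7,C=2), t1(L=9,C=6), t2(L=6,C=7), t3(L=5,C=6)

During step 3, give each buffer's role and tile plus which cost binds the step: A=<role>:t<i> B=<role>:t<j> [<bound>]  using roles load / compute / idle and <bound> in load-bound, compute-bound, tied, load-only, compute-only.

step 3: A=compute:t2 B=load:t3 [compute-bound]

[0] DMA t0→A (7c) ∥ CU idle ⇒ 7c, clock 7
[1] DMA t1→B (9c) ∥ CU A:t0 (2c) ⇒ 9c, clock 16
[2] DMA t2→A (6c) ∥ CU B:t1 (6c) ⇒ 6c, clock 22
[3] DMA t3→B (5c) ∥ CU A:t2 (7c) ⇒ 7c, clock 29
[4] DMA idle ∥ CU B:t3 (6c) ⇒ 6c, clock 35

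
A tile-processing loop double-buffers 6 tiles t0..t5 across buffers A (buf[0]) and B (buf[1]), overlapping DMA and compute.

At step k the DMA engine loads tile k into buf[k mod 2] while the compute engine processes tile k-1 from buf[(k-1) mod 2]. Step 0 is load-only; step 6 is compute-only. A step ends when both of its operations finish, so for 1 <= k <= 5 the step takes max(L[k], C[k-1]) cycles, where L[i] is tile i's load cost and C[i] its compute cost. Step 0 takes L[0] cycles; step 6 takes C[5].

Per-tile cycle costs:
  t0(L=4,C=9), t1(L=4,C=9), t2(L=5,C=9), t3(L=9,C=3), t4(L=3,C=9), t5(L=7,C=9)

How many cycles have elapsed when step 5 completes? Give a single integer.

end_cycle[5] = 43

[0] DMA t0→A (4c) ∥ CU idle ⇒ 4c, clock 4
[1] DMA t1→B (4c) ∥ CU A:t0 (9c) ⇒ 9c, clock 13
[2] DMA t2→A (5c) ∥ CU B:t1 (9c) ⇒ 9c, clock 22
[3] DMA t3→B (9c) ∥ CU A:t2 (9c) ⇒ 9c, clock 31
[4] DMA t4→A (3c) ∥ CU B:t3 (3c) ⇒ 3c, clock 34
[5] DMA t5→B (7c) ∥ CU A:t4 (9c) ⇒ 9c, clock 43
[6] DMA idle ∥ CU B:t5 (9c) ⇒ 9c, clock 52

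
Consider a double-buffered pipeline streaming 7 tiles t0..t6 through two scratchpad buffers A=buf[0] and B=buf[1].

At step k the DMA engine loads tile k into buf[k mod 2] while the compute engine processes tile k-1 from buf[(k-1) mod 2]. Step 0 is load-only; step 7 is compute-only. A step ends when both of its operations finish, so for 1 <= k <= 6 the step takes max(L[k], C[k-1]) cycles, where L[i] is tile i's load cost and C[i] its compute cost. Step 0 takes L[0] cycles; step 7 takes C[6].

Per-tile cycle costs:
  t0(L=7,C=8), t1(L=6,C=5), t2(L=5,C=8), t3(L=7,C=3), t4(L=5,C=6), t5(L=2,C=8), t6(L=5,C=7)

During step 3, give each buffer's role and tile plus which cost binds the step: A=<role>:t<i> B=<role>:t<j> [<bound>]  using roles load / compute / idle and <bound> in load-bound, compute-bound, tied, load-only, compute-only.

step 0: L[0]=7 → dur=7, Σ=7 | A=load:t0 B=idle [load-only]
step 1: L[1]=6 C[0]=8 → dur=8, Σ=15 | A=compute:t0 B=load:t1 [compute-bound]
step 2: L[2]=5 C[1]=5 → dur=5, Σ=20 | A=load:t2 B=compute:t1 [tied]
step 3: L[3]=7 C[2]=8 → dur=8, Σ=28 | A=compute:t2 B=load:t3 [compute-bound]
step 4: L[4]=5 C[3]=3 → dur=5, Σ=33 | A=load:t4 B=compute:t3 [load-bound]
step 5: L[5]=2 C[4]=6 → dur=6, Σ=39 | A=compute:t4 B=load:t5 [compute-bound]
step 6: L[6]=5 C[5]=8 → dur=8, Σ=47 | A=load:t6 B=compute:t5 [compute-bound]
step 7: C[6]=7 → dur=7, Σ=54 | A=compute:t6 B=idle [compute-only]

step 3: A=compute:t2 B=load:t3 [compute-bound]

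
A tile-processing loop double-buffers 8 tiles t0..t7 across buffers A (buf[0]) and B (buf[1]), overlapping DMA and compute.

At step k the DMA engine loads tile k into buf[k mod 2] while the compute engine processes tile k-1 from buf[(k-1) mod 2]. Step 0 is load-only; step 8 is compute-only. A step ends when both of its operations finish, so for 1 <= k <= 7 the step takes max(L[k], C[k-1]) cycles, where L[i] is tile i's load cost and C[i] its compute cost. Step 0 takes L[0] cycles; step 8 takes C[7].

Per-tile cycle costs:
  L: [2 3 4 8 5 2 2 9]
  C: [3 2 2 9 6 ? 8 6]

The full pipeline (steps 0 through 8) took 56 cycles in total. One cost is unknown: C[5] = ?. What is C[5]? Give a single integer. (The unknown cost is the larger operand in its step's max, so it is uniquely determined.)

step 0 → dur = L[0]=2 = 2
step 1 → dur = max(L[1]=3, C[0]=3) = 3
step 2 → dur = max(L[2]=4, C[1]=2) = 4
step 3 → dur = max(L[3]=8, C[2]=2) = 8
step 4 → dur = max(L[4]=5, C[3]=9) = 9
step 5 → dur = max(L[5]=2, C[4]=6) = 6
step 6 → dur = max(L[6]=2, C[5]=?) = C[5]  (unknown; binding)
step 7 → dur = max(L[7]=9, C[6]=8) = 9
step 8 → dur = C[7]=6 = 6
sum of known step durations = 47
dur[6] = total - known = 56 - 47 = 9
C[5] is the binding max in step 6, so C[5] = dur[6] = 9

C[5] = 9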